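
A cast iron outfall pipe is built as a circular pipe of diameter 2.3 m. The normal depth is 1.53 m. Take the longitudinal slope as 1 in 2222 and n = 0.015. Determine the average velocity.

For a circular section of diameter D = 2.3 m at depth y = 1.53 m, the central angle is θ = 2 arccos(1 − 2y/D) = 3.815 rad. Then A = (D²/8)(θ − sin θ) = 2.935 m² and P = Dθ/2 = 4.387 m.
Hydraulic radius R = A/P = 2.935/4.387 = 0.669 m.
From Manning's equation, V = (1/n) R^(2/3) S^(1/2) = (1/0.015) × 0.669^(2/3) × 0.00045^(1/2) = 1.08 m/s.

V = 1.08 m/s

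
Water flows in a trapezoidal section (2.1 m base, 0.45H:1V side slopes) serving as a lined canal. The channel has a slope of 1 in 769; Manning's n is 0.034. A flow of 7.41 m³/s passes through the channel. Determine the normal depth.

Manning's equation rearranged: A R^(2/3) = nQ / (1·√S) = 0.034 × 7.41 / (√0.0013) = 6.987.
Try y = 1.74 m: A R^(2/3) = 4.494 — short.
Try y = 2.55 m: A R^(2/3) = 8.698 — over.
Try y = 2.25 m: A R^(2/3) = 6.982 — close enough.

y_n = 2.25 m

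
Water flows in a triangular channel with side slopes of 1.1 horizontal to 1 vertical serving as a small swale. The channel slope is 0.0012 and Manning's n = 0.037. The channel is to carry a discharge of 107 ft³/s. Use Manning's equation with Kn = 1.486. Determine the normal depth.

y_n = 6.3 ft

Manning's equation rearranged: A R^(2/3) = nQ / (1.486·√S) = 0.037 × 107 / (1.486 × √0.0012) = 76.91.
Trying y = 5.47 ft: A R^(2/3) = 52.66 — too small.
Trying y = 7.08 ft: A R^(2/3) = 104.8 — too large.
Trying y = 6.3 ft: A R^(2/3) = 76.75 — ≈ 76.91.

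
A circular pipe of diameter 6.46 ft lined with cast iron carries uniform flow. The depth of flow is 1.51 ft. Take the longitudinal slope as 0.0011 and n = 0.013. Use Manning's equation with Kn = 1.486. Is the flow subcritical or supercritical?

subcritical

For a circular section of diameter D = 6.46 ft at depth y = 1.51 ft, the central angle is θ = 2 arccos(1 − 2y/D) = 2.018 rad. Then A = (D²/8)(θ − sin θ) = 5.827 ft² and P = Dθ/2 = 6.52 ft.
Hydraulic radius R = A/P = 5.827/6.52 = 0.8937 ft.
V = (1.486/n) R^(2/3) √S = (1.486/0.013) × 0.8937^(2/3) × √0.0011 = 3.518 ft/s. Hydraulic depth D_h = A/T = 5.827/5.468 = 1.066 ft.
Froude number Fr = V/√(g·D_h) = 3.518/√(32.2×1.066) = 0.6, which is less than 1, so the flow is subcritical.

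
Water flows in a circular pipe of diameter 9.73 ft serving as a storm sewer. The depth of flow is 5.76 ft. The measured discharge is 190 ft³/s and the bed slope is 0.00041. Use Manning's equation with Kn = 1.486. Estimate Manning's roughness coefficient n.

n = 0.014

For a circular section of diameter D = 9.73 ft at depth y = 5.76 ft, the central angle is θ = 2 arccos(1 − 2y/D) = 3.512 rad. Then A = (D²/8)(θ − sin θ) = 45.84 ft² and P = Dθ/2 = 17.08 ft.
Hydraulic radius R = A/P = 45.84/17.08 = 2.683 ft.
Rearranging Manning's equation: n = (1.486/Q) A R^(2/3) S^(1/2) = (1.486/190) × 45.84 × 2.683^(2/3) × √0.00041 = 0.014.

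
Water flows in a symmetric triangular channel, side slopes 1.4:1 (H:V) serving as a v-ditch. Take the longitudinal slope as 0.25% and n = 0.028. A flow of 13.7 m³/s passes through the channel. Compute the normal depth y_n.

y_n = 2.37 m

Manning's equation rearranged: A R^(2/3) = nQ / (1·√S) = 0.028 × 13.7 / (√0.0025) = 7.672.
At y = 1.72 m: A R^(2/3) = 3.265 — too small.
At y = 2.73 m: A R^(2/3) = 11.19 — too large.
At y = 2.37 m: A R^(2/3) = 7.675 — ≈ 7.672.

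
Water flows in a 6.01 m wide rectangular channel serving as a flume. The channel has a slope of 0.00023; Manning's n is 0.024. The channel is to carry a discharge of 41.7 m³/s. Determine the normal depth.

y_n = 6.74 m

Manning's equation rearranged: A R^(2/3) = nQ / (1·√S) = 0.024 × 41.7 / (√0.00023) = 65.99.
At y = 7.94 m: A R^(2/3) = 80.23 — too large.
At y = 5.97 m: A R^(2/3) = 56.93 — too small.
At y = 6.74 m: A R^(2/3) = 65.97 — ≈ 65.99.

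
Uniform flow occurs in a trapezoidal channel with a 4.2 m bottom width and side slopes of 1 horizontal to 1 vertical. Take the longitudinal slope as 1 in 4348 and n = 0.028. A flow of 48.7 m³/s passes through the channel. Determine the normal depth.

Manning's equation rearranged: A R^(2/3) = nQ / (1·√S) = 0.028 × 48.7 / (√0.00023) = 89.91.
At y = 5.73 m: A R^(2/3) = 112.7 — over.
At y = 3.55 m: A R^(2/3) = 42.68 — short.
At y = 5.14 m: A R^(2/3) = 89.89 — matches.

y_n = 5.14 m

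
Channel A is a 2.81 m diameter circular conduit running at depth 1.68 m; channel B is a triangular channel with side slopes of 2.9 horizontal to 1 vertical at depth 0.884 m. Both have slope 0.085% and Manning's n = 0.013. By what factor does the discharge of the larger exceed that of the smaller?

2.59

Channel A: For a circular section of diameter D = 2.81 m at depth y = 1.68 m, the central angle is θ = 2 arccos(1 − 2y/D) = 3.536 rad. Then A = (D²/8)(θ − sin θ) = 3.869 m² and P = Dθ/2 = 4.968 m. Hydraulic radius R = A/P = 3.869/4.968 = 0.7788 m. Q_A = (1/0.013)·3.869·0.7788^(2/3)·√0.00085 = 7.344 m³/s.
Channel B: For a triangular section with side slope z = 2.9: A = zy² = 2.9×0.884² = 2.266 m²; P = 2y√(1+z²) = 2×0.884×3.068 = 5.423 m. Hydraulic radius R = A/P = 2.266/5.423 = 0.4179 m. Q_B = (1/0.013)·2.266·0.4179^(2/3)·√0.00085 = 2.841 m³/s.
The larger discharge is 7.344 m³/s and the smaller is 2.841 m³/s; the ratio is 2.59.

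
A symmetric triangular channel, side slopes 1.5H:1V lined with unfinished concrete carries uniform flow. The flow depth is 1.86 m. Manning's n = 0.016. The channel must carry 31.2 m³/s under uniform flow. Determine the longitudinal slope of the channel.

S = 0.013

For a triangular section with side slope z = 1.5: A = zy² = 1.5×1.86² = 5.189 m²; P = 2y√(1+z²) = 2×1.86×1.803 = 6.706 m.
Hydraulic radius R = A/P = 5.189/6.706 = 0.7738 m.
From Manning's equation, S = [nQ / (1 A R^(2/3))]² = [0.016 × 31.2 / (1 × 5.189 × 0.7738^(2/3))]² = 0.013.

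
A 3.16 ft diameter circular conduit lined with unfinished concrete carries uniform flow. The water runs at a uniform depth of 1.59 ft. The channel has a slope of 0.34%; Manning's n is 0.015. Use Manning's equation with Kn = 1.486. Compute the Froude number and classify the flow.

subcritical

For a circular section of diameter D = 3.16 ft at depth y = 1.59 ft, the central angle is θ = 2 arccos(1 − 2y/D) = 3.154 rad. Then A = (D²/8)(θ − sin θ) = 3.953 ft² and P = Dθ/2 = 4.984 ft.
Hydraulic radius R = A/P = 3.953/4.984 = 0.7932 ft.
V = (1.486/n) R^(2/3) √S = (1.486/0.015) × 0.7932^(2/3) × √0.0034 = 4.95 ft/s. Hydraulic depth D_h = A/T = 3.953/3.16 = 1.251 ft.
Froude number Fr = V/√(g·D_h) = 4.95/√(32.2×1.251) = 0.78, which is less than 1, so the flow is subcritical.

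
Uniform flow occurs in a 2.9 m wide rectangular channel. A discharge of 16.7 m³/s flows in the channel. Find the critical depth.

y_c = 1.5 m

For a rectangular channel, critical depth y_c = (q²/g)^(1/3) where q = Q/b = 16.7/2.9 = 5.759 m²/s.
So y_c = (5.759²/9.81)^(1/3) = 1.5 m.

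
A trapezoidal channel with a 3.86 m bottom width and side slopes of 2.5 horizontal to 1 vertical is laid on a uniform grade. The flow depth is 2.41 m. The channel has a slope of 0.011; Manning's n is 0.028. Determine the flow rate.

Q = 112 m³/s

With bottom width b = 3.86 m and side slope z = 2.5: A = (b + zy)y = (3.86 + 2.5×2.41)×2.41 = 23.82 m²; P = b + 2y√(1+z²) = 3.86 + 2×2.41×2.693 = 16.84 m.
Hydraulic radius R = A/P = 23.82/16.84 = 1.415 m.
Manning's equation: Q = (1/n) A R^(2/3) S^(1/2) = (1/0.028) × 23.82 × 1.415^(2/3) × 0.011^(1/2) = 112 m³/s.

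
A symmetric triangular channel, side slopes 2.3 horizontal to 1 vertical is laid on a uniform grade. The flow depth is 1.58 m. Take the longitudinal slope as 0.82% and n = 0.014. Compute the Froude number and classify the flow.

For a triangular section with side slope z = 2.3: A = zy² = 2.3×1.58² = 5.742 m²; P = 2y√(1+z²) = 2×1.58×2.508 = 7.925 m.
Hydraulic radius R = A/P = 5.742/7.925 = 0.7245 m.
V = (1/n) R^(2/3) √S = (1/0.014) × 0.7245^(2/3) × √0.0082 = 5.218 m/s. Hydraulic depth D_h = A/T = 5.742/7.268 = 0.79 m.
Froude number Fr = V/√(g·D_h) = 5.218/√(9.81×0.79) = 1.87, which is greater than 1, so the flow is supercritical.

supercritical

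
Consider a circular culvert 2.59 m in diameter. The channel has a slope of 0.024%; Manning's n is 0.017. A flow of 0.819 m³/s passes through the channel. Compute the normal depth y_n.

Manning's equation rearranged: A R^(2/3) = nQ / (1·√S) = 0.017 × 0.819 / (√0.00024) = 0.8987.
At y = 0.709 m: A R^(2/3) = 0.646 — too small.
At y = 0.986 m: A R^(2/3) = 1.213 — too large.
At y = 0.841 m: A R^(2/3) = 0.8992 — close enough.

y_n = 0.841 m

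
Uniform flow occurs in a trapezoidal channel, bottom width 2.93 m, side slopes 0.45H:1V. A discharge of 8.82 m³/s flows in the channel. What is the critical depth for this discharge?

y_c = 0.927 m

At critical depth, Q² T / (g A³) = 1, i.e. A³/T = Q²/g = 8.82²/9.81 = 7.93.
Trying y = 1.11 m: A³/T = 14.04 — too large.
Trying y = 0.665 m: A³/T = 2.807 — too small.
Trying y = 0.927 m: A³/T = 7.936 — close enough.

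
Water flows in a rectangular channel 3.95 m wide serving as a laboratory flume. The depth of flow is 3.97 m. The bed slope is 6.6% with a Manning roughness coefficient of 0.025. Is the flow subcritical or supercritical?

supercritical

Flow area A = b·y = 3.95 × 3.97 = 15.68 m². Wetted perimeter P = b + 2y = 3.95 + 2×3.97 = 11.89 m.
Hydraulic radius R = A/P = 15.68/11.89 = 1.319 m.
V = (1/n) R^(2/3) √S = (1/0.025) × 1.319^(2/3) × √0.066 = 12.36 m/s. Hydraulic depth D_h = A/T = 15.68/3.95 = 3.97 m.
Froude number Fr = V/√(g·D_h) = 12.36/√(9.81×3.97) = 1.98, which is greater than 1, so the flow is supercritical.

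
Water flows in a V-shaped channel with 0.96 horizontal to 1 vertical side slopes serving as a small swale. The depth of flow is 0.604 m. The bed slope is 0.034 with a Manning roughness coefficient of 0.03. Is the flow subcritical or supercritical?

supercritical

For a triangular section with side slope z = 0.96: A = zy² = 0.96×0.604² = 0.3502 m²; P = 2y√(1+z²) = 2×0.604×1.386 = 1.675 m.
Hydraulic radius R = A/P = 0.3502/1.675 = 0.2091 m.
V = (1/n) R^(2/3) √S = (1/0.03) × 0.2091^(2/3) × √0.034 = 2.166 m/s. Hydraulic depth D_h = A/T = 0.3502/1.16 = 0.302 m.
Froude number Fr = V/√(g·D_h) = 2.166/√(9.81×0.302) = 1.26, which is greater than 1, so the flow is supercritical.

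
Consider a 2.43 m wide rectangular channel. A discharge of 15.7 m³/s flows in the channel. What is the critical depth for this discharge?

y_c = 1.62 m

For a rectangular channel, critical depth y_c = (q²/g)^(1/3) where q = Q/b = 15.7/2.43 = 6.461 m²/s.
So y_c = (6.461²/9.81)^(1/3) = 1.62 m.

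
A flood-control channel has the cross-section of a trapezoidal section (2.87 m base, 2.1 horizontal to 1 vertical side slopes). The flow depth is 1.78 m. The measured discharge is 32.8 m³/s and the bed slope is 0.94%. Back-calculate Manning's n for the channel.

n = 0.036

With bottom width b = 2.87 m and side slope z = 2.1: A = (b + zy)y = (2.87 + 2.1×1.78)×1.78 = 11.76 m²; P = b + 2y√(1+z²) = 2.87 + 2×1.78×2.326 = 11.15 m.
Hydraulic radius R = A/P = 11.76/11.15 = 1.055 m.
Rearranging Manning's equation: n = (1/Q) A R^(2/3) S^(1/2) = (1/32.8) × 11.76 × 1.055^(2/3) × √0.0094 = 0.036.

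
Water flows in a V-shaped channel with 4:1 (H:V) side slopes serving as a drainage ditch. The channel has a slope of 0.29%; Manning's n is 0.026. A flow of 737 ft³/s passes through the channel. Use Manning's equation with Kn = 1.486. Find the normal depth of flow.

y_n = 5.56 ft

Manning's equation rearranged: A R^(2/3) = nQ / (1.486·√S) = 0.026 × 737 / (1.486 × √0.0029) = 239.5.
Trying y = 4.03 ft: A R^(2/3) = 101.6 — too small.
Trying y = 6.46 ft: A R^(2/3) = 357.5 — too large.
Trying y = 5.56 ft: A R^(2/3) = 239.6 — close enough.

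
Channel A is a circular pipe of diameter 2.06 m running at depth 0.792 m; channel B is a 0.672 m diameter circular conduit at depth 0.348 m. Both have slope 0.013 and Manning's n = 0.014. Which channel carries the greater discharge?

Channel A: For a circular section of diameter D = 2.06 m at depth y = 0.792 m, the central angle is θ = 2 arccos(1 − 2y/D) = 2.675 rad. Then A = (D²/8)(θ − sin θ) = 1.181 m² and P = Dθ/2 = 2.755 m. Hydraulic radius R = A/P = 1.181/2.755 = 0.4284 m. Q_A = (1/0.014)·1.181·0.4284^(2/3)·√0.013 = 5.464 m³/s.
Channel B: For a circular section of diameter D = 0.672 m at depth y = 0.348 m, the central angle is θ = 2 arccos(1 − 2y/D) = 3.213 rad. Then A = (D²/8)(θ − sin θ) = 0.1854 m² and P = Dθ/2 = 1.08 m. Hydraulic radius R = A/P = 0.1854/1.08 = 0.1717 m. Q_B = (1/0.014)·0.1854·0.1717^(2/3)·√0.013 = 0.4665 m³/s.
Q_A = 5.464 m³/s vs Q_B = 0.4665 m³/s, so channel A carries more.

channel A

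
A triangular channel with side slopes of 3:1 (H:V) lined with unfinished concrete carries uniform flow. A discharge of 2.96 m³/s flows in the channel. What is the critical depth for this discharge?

At critical depth, Q² T / (g A³) = 1, i.e. A³/T = Q²/g = 2.96²/9.81 = 0.8931.
Try y = 0.546 m: A³/T = 0.2184 — low.
Try y = 0.865 m: A³/T = 2.179 — high.
Try y = 0.724 m: A³/T = 0.8952 — close enough.

y_c = 0.724 m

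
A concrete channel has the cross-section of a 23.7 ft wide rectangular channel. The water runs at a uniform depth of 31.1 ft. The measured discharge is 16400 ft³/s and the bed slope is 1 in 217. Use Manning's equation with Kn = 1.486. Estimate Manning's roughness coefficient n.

Flow area A = b·y = 23.7 × 31.1 = 737.1 ft². Wetted perimeter P = b + 2y = 23.7 + 2×31.1 = 85.9 ft.
Hydraulic radius R = A/P = 737.1/85.9 = 8.581 ft.
Rearranging Manning's equation: n = (1.486/Q) A R^(2/3) S^(1/2) = (1.486/16400) × 737.1 × 8.581^(2/3) × √0.004608 = 0.019.

n = 0.019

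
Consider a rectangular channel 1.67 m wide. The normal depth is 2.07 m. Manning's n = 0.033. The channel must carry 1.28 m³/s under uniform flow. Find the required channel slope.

Flow area A = b·y = 1.67 × 2.07 = 3.457 m². Wetted perimeter P = b + 2y = 1.67 + 2×2.07 = 5.81 m.
Hydraulic radius R = A/P = 3.457/5.81 = 0.595 m.
From Manning's equation, S = [nQ / (1 A R^(2/3))]² = [0.033 × 1.28 / (1 × 3.457 × 0.595^(2/3))]² = 0.000298.

S = 0.000298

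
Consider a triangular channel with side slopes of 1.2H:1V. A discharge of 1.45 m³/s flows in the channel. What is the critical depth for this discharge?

y_c = 0.785 m

At critical depth, Q² T / (g A³) = 1, i.e. A³/T = Q²/g = 1.45²/9.81 = 0.2143.
Trying y = 0.563 m: A³/T = 0.04073 — too small.
Trying y = 0.898 m: A³/T = 0.4204 — too large.
Trying y = 0.785 m: A³/T = 0.2146 — close enough.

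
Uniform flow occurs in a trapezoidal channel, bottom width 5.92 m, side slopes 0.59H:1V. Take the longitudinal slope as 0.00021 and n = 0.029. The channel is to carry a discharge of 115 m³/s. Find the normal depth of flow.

Manning's equation rearranged: A R^(2/3) = nQ / (1·√S) = 0.029 × 115 / (√0.00021) = 230.1.
Try y = 9.78 m: A R^(2/3) = 287.8 — over.
Try y = 7.44 m: A R^(2/3) = 170.2 — short.
Try y = 8.72 m: A R^(2/3) = 230.3 — ≈ 230.1.

y_n = 8.72 m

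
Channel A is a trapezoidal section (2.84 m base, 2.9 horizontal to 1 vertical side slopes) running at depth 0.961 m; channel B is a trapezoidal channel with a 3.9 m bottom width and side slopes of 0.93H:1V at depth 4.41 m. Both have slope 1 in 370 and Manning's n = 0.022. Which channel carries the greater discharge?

channel B

Channel A: With bottom width b = 2.84 m and side slope z = 2.9: A = (b + zy)y = (2.84 + 2.9×0.961)×0.961 = 5.407 m²; P = b + 2y√(1+z²) = 2.84 + 2×0.961×3.068 = 8.736 m. Hydraulic radius R = A/P = 5.407/8.736 = 0.619 m. Q_A = (1/0.022)·5.407·0.619^(2/3)·√0.002703 = 9.281 m³/s.
Channel B: With bottom width b = 3.9 m and side slope z = 0.93: A = (b + zy)y = (3.9 + 0.93×4.41)×4.41 = 35.29 m²; P = b + 2y√(1+z²) = 3.9 + 2×4.41×1.366 = 15.94 m. Hydraulic radius R = A/P = 35.29/15.94 = 2.213 m. Q_B = (1/0.022)·35.29·2.213^(2/3)·√0.002703 = 141.6 m³/s.
Q_A = 9.281 m³/s vs Q_B = 141.6 m³/s, so channel B carries more.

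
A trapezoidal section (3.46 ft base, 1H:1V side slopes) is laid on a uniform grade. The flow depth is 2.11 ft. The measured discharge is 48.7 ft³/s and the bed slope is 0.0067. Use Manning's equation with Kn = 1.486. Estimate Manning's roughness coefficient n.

n = 0.034

With bottom width b = 3.46 ft and side slope z = 1: A = (b + zy)y = (3.46 + 1×2.11)×2.11 = 11.75 ft²; P = b + 2y√(1+z²) = 3.46 + 2×2.11×1.414 = 9.428 ft.
Hydraulic radius R = A/P = 11.75/9.428 = 1.247 ft.
Rearranging Manning's equation: n = (1.486/Q) A R^(2/3) S^(1/2) = (1.486/48.7) × 11.75 × 1.247^(2/3) × √0.0067 = 0.034.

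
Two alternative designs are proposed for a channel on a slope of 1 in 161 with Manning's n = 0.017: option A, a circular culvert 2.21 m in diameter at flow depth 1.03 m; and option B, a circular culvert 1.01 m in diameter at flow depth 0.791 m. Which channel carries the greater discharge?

Channel A: For a circular section of diameter D = 2.21 m at depth y = 1.03 m, the central angle is θ = 2 arccos(1 − 2y/D) = 3.006 rad. Then A = (D²/8)(θ − sin θ) = 1.752 m² and P = Dθ/2 = 3.321 m. Hydraulic radius R = A/P = 1.752/3.321 = 0.5276 m. Q_A = (1/0.017)·1.752·0.5276^(2/3)·√0.006211 = 5.304 m³/s.
Channel B: For a circular section of diameter D = 1.01 m at depth y = 0.791 m, the central angle is θ = 2 arccos(1 − 2y/D) = 4.346 rad. Then A = (D²/8)(θ − sin θ) = 0.6732 m² and P = Dθ/2 = 2.195 m. Hydraulic radius R = A/P = 0.6732/2.195 = 0.3067 m. Q_B = (1/0.017)·0.6732·0.3067^(2/3)·√0.006211 = 1.419 m³/s.
Q_A = 5.304 m³/s vs Q_B = 1.419 m³/s, so channel A carries more.

channel A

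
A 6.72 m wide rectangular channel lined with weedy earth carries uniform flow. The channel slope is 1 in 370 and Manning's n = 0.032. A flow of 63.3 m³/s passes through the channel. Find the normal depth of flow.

Manning's equation rearranged: A R^(2/3) = nQ / (1·√S) = 0.032 × 63.3 / (√0.002703) = 38.96.
Try y = 4.64 m: A R^(2/3) = 48.65 — too large.
Try y = 2.95 m: A R^(2/3) = 26.79 — too small.
Try y = 3.91 m: A R^(2/3) = 38.98 — matches.

y_n = 3.91 m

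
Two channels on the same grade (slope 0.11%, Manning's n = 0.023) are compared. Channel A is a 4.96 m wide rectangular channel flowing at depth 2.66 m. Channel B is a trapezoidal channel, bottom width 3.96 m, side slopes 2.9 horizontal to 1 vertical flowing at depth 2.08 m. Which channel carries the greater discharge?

Channel A: Flow area A = b·y = 4.96 × 2.66 = 13.19 m². Wetted perimeter P = b + 2y = 4.96 + 2×2.66 = 10.28 m. Hydraulic radius R = A/P = 13.19/10.28 = 1.283 m. Q_A = (1/0.023)·13.19·1.283^(2/3)·√0.0011 = 22.47 m³/s.
Channel B: With bottom width b = 3.96 m and side slope z = 2.9: A = (b + zy)y = (3.96 + 2.9×2.08)×2.08 = 20.78 m²; P = b + 2y√(1+z²) = 3.96 + 2×2.08×3.068 = 16.72 m. Hydraulic radius R = A/P = 20.78/16.72 = 1.243 m. Q_B = (1/0.023)·20.78·1.243^(2/3)·√0.0011 = 34.65 m³/s.
Q_A = 22.47 m³/s vs Q_B = 34.65 m³/s, so channel B carries more.

channel B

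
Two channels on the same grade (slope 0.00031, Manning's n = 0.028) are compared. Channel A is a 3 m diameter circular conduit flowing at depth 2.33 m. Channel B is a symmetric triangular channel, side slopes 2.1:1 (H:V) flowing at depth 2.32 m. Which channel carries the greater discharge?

channel B

Channel A: For a circular section of diameter D = 3 m at depth y = 2.33 m, the central angle is θ = 2 arccos(1 − 2y/D) = 4.314 rad. Then A = (D²/8)(θ − sin θ) = 5.891 m² and P = Dθ/2 = 6.471 m. Hydraulic radius R = A/P = 5.891/6.471 = 0.9102 m. Q_A = (1/0.028)·5.891·0.9102^(2/3)·√0.00031 = 3.479 m³/s.
Channel B: For a triangular section with side slope z = 2.1: A = zy² = 2.1×2.32² = 11.3 m²; P = 2y√(1+z²) = 2×2.32×2.326 = 10.79 m. Hydraulic radius R = A/P = 11.3/10.79 = 1.047 m. Q_B = (1/0.028)·11.3·1.047^(2/3)·√0.00031 = 7.33 m³/s.
Q_A = 3.479 m³/s vs Q_B = 7.33 m³/s, so channel B carries more.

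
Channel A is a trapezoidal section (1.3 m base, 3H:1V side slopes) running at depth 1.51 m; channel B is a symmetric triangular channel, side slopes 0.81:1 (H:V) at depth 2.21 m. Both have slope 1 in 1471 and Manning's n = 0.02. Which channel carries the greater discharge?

Channel A: With bottom width b = 1.3 m and side slope z = 3: A = (b + zy)y = (1.3 + 3×1.51)×1.51 = 8.803 m²; P = b + 2y√(1+z²) = 1.3 + 2×1.51×3.162 = 10.85 m. Hydraulic radius R = A/P = 8.803/10.85 = 0.8114 m. Q_A = (1/0.02)·8.803·0.8114^(2/3)·√0.0006798 = 9.984 m³/s.
Channel B: For a triangular section with side slope z = 0.81: A = zy² = 0.81×2.21² = 3.956 m²; P = 2y√(1+z²) = 2×2.21×1.287 = 5.688 m. Hydraulic radius R = A/P = 3.956/5.688 = 0.6955 m. Q_B = (1/0.02)·3.956·0.6955^(2/3)·√0.0006798 = 4.049 m³/s.
Q_A = 9.984 m³/s vs Q_B = 4.049 m³/s, so channel A carries more.

channel A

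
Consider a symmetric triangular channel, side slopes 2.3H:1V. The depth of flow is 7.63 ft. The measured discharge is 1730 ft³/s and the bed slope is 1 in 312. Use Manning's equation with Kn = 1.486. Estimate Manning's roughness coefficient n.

n = 0.015

For a triangular section with side slope z = 2.3: A = zy² = 2.3×7.63² = 133.9 ft²; P = 2y√(1+z²) = 2×7.63×2.508 = 38.27 ft.
Hydraulic radius R = A/P = 133.9/38.27 = 3.499 ft.
Rearranging Manning's equation: n = (1.486/Q) A R^(2/3) S^(1/2) = (1.486/1730) × 133.9 × 3.499^(2/3) × √0.003205 = 0.015.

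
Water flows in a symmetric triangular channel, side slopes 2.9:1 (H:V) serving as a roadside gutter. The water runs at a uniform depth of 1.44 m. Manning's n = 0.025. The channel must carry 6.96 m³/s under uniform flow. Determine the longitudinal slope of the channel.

For a triangular section with side slope z = 2.9: A = zy² = 2.9×1.44² = 6.013 m²; P = 2y√(1+z²) = 2×1.44×3.068 = 8.835 m.
Hydraulic radius R = A/P = 6.013/8.835 = 0.6807 m.
From Manning's equation, S = [nQ / (1 A R^(2/3))]² = [0.025 × 6.96 / (1 × 6.013 × 0.6807^(2/3))]² = 0.0014.

S = 0.0014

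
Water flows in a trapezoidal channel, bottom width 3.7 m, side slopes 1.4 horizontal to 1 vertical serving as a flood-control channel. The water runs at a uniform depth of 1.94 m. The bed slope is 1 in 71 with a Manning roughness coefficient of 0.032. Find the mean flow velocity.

With bottom width b = 3.7 m and side slope z = 1.4: A = (b + zy)y = (3.7 + 1.4×1.94)×1.94 = 12.45 m²; P = b + 2y√(1+z²) = 3.7 + 2×1.94×1.72 = 10.38 m.
Hydraulic radius R = A/P = 12.45/10.38 = 1.2 m.
From Manning's equation, V = (1/n) R^(2/3) S^(1/2) = (1/0.032) × 1.2^(2/3) × 0.01408^(1/2) = 4.19 m/s.

V = 4.19 m/s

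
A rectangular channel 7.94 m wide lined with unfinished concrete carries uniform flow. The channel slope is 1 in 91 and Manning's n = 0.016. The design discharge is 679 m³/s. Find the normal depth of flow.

Manning's equation rearranged: A R^(2/3) = nQ / (1·√S) = 0.016 × 679 / (√0.01099) = 103.6.
At y = 4.79 m: A R^(2/3) = 63.76 — low.
At y = 8.27 m: A R^(2/3) = 126.8 — high.
At y = 7.02 m: A R^(2/3) = 103.7 — matches.

y_n = 7.02 m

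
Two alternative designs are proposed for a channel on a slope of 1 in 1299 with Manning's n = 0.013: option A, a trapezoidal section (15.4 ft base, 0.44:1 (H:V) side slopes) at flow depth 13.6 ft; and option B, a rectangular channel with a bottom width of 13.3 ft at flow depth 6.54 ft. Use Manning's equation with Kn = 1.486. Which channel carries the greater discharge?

Channel A: With bottom width b = 15.4 ft and side slope z = 0.44: A = (b + zy)y = (15.4 + 0.44×13.6)×13.6 = 290.8 ft²; P = b + 2y√(1+z²) = 15.4 + 2×13.6×1.093 = 45.12 ft. Hydraulic radius R = A/P = 290.8/45.12 = 6.446 ft. Q_A = (1.486/0.013)·290.8·6.446^(2/3)·√0.0007698 = 3195 ft³/s.
Channel B: Flow area A = b·y = 13.3 × 6.54 = 86.98 ft². Wetted perimeter P = b + 2y = 13.3 + 2×6.54 = 26.38 ft. Hydraulic radius R = A/P = 86.98/26.38 = 3.297 ft. Q_B = (1.486/0.013)·86.98·3.297^(2/3)·√0.0007698 = 611.1 ft³/s.
Q_A = 3195 ft³/s vs Q_B = 611.1 ft³/s, so channel A carries more.

channel A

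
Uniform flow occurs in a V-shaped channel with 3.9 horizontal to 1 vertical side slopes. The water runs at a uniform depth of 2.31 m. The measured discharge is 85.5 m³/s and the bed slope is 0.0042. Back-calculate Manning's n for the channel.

n = 0.017

For a triangular section with side slope z = 3.9: A = zy² = 3.9×2.31² = 20.81 m²; P = 2y√(1+z²) = 2×2.31×4.026 = 18.6 m.
Hydraulic radius R = A/P = 20.81/18.6 = 1.119 m.
Rearranging Manning's equation: n = (1/Q) A R^(2/3) S^(1/2) = (1/85.5) × 20.81 × 1.119^(2/3) × √0.0042 = 0.017.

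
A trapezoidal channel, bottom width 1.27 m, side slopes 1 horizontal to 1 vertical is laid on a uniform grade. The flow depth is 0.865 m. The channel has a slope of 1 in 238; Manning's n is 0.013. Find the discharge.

With bottom width b = 1.27 m and side slope z = 1: A = (b + zy)y = (1.27 + 1×0.865)×0.865 = 1.847 m²; P = b + 2y√(1+z²) = 1.27 + 2×0.865×1.414 = 3.717 m.
Hydraulic radius R = A/P = 1.847/3.717 = 0.4969 m.
Manning's equation: Q = (1/n) A R^(2/3) S^(1/2) = (1/0.013) × 1.847 × 0.4969^(2/3) × 0.004202^(1/2) = 5.78 m³/s.

Q = 5.78 m³/s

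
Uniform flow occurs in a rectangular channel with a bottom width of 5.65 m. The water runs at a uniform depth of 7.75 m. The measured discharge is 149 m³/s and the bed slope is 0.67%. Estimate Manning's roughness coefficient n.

n = 0.0391

Flow area A = b·y = 5.65 × 7.75 = 43.79 m². Wetted perimeter P = b + 2y = 5.65 + 2×7.75 = 21.15 m.
Hydraulic radius R = A/P = 43.79/21.15 = 2.07 m.
Rearranging Manning's equation: n = (1/Q) A R^(2/3) S^(1/2) = (1/149) × 43.79 × 2.07^(2/3) × √0.0067 = 0.0391.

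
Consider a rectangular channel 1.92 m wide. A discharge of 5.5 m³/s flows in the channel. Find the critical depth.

y_c = 0.942 m

For a rectangular channel, critical depth y_c = (q²/g)^(1/3) where q = Q/b = 5.5/1.92 = 2.865 m²/s.
So y_c = (2.865²/9.81)^(1/3) = 0.942 m.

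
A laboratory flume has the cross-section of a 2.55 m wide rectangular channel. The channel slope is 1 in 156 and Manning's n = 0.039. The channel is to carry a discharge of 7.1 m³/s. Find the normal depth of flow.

Manning's equation rearranged: A R^(2/3) = nQ / (1·√S) = 0.039 × 7.1 / (√0.00641) = 3.458.
Try y = 1.84 m: A R^(2/3) = 3.884 — over.
Try y = 1.2 m: A R^(2/3) = 2.221 — short.
Try y = 1.68 m: A R^(2/3) = 3.457 — ≈ 3.458.

y_n = 1.68 m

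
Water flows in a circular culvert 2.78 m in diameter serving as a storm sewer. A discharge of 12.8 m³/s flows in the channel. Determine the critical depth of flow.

y_c = 1.59 m

At critical depth, Q² T / (g A³) = 1, i.e. A³/T = Q²/g = 12.8²/9.81 = 16.7.
Try y = 1.86 m: A³/T = 30.73 — too large.
Try y = 1.19 m: A³/T = 5.55 — too small.
Try y = 1.59 m: A³/T = 16.8 — matches.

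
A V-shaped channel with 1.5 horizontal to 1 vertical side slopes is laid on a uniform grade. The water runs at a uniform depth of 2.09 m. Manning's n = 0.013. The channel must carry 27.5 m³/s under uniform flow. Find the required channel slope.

For a triangular section with side slope z = 1.5: A = zy² = 1.5×2.09² = 6.552 m²; P = 2y√(1+z²) = 2×2.09×1.803 = 7.536 m.
Hydraulic radius R = A/P = 6.552/7.536 = 0.8695 m.
From Manning's equation, S = [nQ / (1 A R^(2/3))]² = [0.013 × 27.5 / (1 × 6.552 × 0.8695^(2/3))]² = 0.00359.

S = 0.00359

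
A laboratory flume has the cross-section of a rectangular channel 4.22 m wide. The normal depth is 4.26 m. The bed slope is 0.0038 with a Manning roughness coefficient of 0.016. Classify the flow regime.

subcritical

Flow area A = b·y = 4.22 × 4.26 = 17.98 m². Wetted perimeter P = b + 2y = 4.22 + 2×4.26 = 12.74 m.
Hydraulic radius R = A/P = 17.98/12.74 = 1.411 m.
V = (1/n) R^(2/3) √S = (1/0.016) × 1.411^(2/3) × √0.0038 = 4.847 m/s. Hydraulic depth D_h = A/T = 17.98/4.22 = 4.26 m.
Froude number Fr = V/√(g·D_h) = 4.847/√(9.81×4.26) = 0.75, which is less than 1, so the flow is subcritical.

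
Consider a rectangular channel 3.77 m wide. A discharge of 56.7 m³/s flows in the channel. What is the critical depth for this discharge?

y_c = 2.85 m

For a rectangular channel, critical depth y_c = (q²/g)^(1/3) where q = Q/b = 56.7/3.77 = 15.04 m²/s.
So y_c = (15.04²/9.81)^(1/3) = 2.85 m.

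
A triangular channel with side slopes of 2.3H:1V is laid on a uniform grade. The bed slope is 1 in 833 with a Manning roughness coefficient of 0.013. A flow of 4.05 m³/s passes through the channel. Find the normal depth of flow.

Manning's equation rearranged: A R^(2/3) = nQ / (1·√S) = 0.013 × 4.05 / (√0.0012) = 1.52.
Try y = 0.914 m: A R^(2/3) = 1.076 — too small.
Try y = 1.3 m: A R^(2/3) = 2.753 — too large.
Try y = 1.04 m: A R^(2/3) = 1.518 — matches.

y_n = 1.04 m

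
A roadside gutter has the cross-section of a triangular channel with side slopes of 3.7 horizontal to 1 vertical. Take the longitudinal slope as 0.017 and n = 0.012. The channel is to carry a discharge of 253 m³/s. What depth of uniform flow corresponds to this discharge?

Manning's equation rearranged: A R^(2/3) = nQ / (1·√S) = 0.012 × 253 / (√0.017) = 23.29.
Try y = 2.86 m: A R^(2/3) = 37.52 — too large.
Try y = 2.39 m: A R^(2/3) = 23.25 — ≈ 23.29.

y_n = 2.39 m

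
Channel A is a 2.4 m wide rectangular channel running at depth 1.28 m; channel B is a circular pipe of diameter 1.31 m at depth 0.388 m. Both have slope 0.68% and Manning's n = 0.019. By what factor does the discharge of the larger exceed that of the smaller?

18.2

Channel A: Flow area A = b·y = 2.4 × 1.28 = 3.072 m². Wetted perimeter P = b + 2y = 2.4 + 2×1.28 = 4.96 m. Hydraulic radius R = A/P = 3.072/4.96 = 0.6194 m. Q_A = (1/0.019)·3.072·0.6194^(2/3)·√0.0068 = 9.688 m³/s.
Channel B: For a circular section of diameter D = 1.31 m at depth y = 0.388 m, the central angle is θ = 2 arccos(1 − 2y/D) = 2.302 rad. Then A = (D²/8)(θ − sin θ) = 0.3341 m² and P = Dθ/2 = 1.508 m. Hydraulic radius R = A/P = 0.3341/1.508 = 0.2216 m. Q_B = (1/0.019)·0.3341·0.2216^(2/3)·√0.0068 = 0.5309 m³/s.
The larger discharge is 9.688 m³/s and the smaller is 0.5309 m³/s; the ratio is 18.2.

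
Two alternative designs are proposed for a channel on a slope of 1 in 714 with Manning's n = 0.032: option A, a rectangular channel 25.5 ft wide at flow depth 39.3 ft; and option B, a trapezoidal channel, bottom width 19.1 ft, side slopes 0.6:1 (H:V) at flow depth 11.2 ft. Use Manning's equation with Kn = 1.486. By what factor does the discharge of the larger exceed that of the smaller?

4.55

Channel A: Flow area A = b·y = 25.5 × 39.3 = 1002 ft². Wetted perimeter P = b + 2y = 25.5 + 2×39.3 = 104.1 ft. Hydraulic radius R = A/P = 1002/104.1 = 9.627 ft. Q_A = (1.486/0.032)·1002·9.627^(2/3)·√0.001401 = 7881 ft³/s.
Channel B: With bottom width b = 19.1 ft and side slope z = 0.6: A = (b + zy)y = (19.1 + 0.6×11.2)×11.2 = 289.2 ft²; P = b + 2y√(1+z²) = 19.1 + 2×11.2×1.166 = 45.22 ft. Hydraulic radius R = A/P = 289.2/45.22 = 6.395 ft. Q_B = (1.486/0.032)·289.2·6.395^(2/3)·√0.001401 = 1731 ft³/s.
The larger discharge is 7881 ft³/s and the smaller is 1731 ft³/s; the ratio is 4.55.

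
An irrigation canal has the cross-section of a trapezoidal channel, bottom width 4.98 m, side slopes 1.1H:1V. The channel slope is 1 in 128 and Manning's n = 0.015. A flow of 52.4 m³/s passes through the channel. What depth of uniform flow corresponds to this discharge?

y_n = 1.38 m

Manning's equation rearranged: A R^(2/3) = nQ / (1·√S) = 0.015 × 52.4 / (√0.007812) = 8.893.
Trying y = 1.03 m: A R^(2/3) = 5.348 — low.
Trying y = 1.38 m: A R^(2/3) = 8.891 — matches.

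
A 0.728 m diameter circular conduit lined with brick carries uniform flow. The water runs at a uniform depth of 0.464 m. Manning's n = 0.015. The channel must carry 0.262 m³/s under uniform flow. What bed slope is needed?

For a circular section of diameter D = 0.728 m at depth y = 0.464 m, the central angle is θ = 2 arccos(1 − 2y/D) = 3.698 rad. Then A = (D²/8)(θ − sin θ) = 0.28 m² and P = Dθ/2 = 1.346 m.
Hydraulic radius R = A/P = 0.28/1.346 = 0.208 m.
From Manning's equation, S = [nQ / (1 A R^(2/3))]² = [0.015 × 0.262 / (1 × 0.28 × 0.208^(2/3))]² = 0.0016.

S = 0.0016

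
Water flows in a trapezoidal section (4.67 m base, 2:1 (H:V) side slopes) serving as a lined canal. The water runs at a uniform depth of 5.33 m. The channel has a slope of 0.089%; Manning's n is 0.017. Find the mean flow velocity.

With bottom width b = 4.67 m and side slope z = 2: A = (b + zy)y = (4.67 + 2×5.33)×5.33 = 81.71 m²; P = b + 2y√(1+z²) = 4.67 + 2×5.33×2.236 = 28.51 m.
Hydraulic radius R = A/P = 81.71/28.51 = 2.866 m.
From Manning's equation, V = (1/n) R^(2/3) S^(1/2) = (1/0.017) × 2.866^(2/3) × 0.00089^(1/2) = 3.54 m/s.

V = 3.54 m/s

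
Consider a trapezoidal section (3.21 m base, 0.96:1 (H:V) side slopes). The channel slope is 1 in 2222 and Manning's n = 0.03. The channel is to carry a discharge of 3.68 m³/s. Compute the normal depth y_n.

Manning's equation rearranged: A R^(2/3) = nQ / (1·√S) = 0.03 × 3.68 / (√0.00045) = 5.204.
At y = 1.49 m: A R^(2/3) = 6.644 — high.
At y = 1.12 m: A R^(2/3) = 3.997 — low.
At y = 1.3 m: A R^(2/3) = 5.202 — close enough.

y_n = 1.3 m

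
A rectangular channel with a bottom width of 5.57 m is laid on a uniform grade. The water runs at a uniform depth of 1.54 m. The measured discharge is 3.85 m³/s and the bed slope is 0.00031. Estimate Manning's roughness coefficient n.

Flow area A = b·y = 5.57 × 1.54 = 8.578 m². Wetted perimeter P = b + 2y = 5.57 + 2×1.54 = 8.65 m.
Hydraulic radius R = A/P = 8.578/8.65 = 0.9917 m.
Rearranging Manning's equation: n = (1/Q) A R^(2/3) S^(1/2) = (1/3.85) × 8.578 × 0.9917^(2/3) × √0.00031 = 0.039.

n = 0.039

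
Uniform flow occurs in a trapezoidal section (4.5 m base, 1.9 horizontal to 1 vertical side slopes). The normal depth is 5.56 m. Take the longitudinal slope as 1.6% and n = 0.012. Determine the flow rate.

Q = 1820 m³/s

With bottom width b = 4.5 m and side slope z = 1.9: A = (b + zy)y = (4.5 + 1.9×5.56)×5.56 = 83.76 m²; P = b + 2y√(1+z²) = 4.5 + 2×5.56×2.147 = 28.38 m.
Hydraulic radius R = A/P = 83.76/28.38 = 2.952 m.
Manning's equation: Q = (1/n) A R^(2/3) S^(1/2) = (1/0.012) × 83.76 × 2.952^(2/3) × 0.016^(1/2) = 1820 m³/s.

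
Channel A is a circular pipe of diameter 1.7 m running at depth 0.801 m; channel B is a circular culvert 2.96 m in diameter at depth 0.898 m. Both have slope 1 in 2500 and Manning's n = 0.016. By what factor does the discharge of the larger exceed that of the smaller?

1.94

Channel A: For a circular section of diameter D = 1.7 m at depth y = 0.801 m, the central angle is θ = 2 arccos(1 − 2y/D) = 3.026 rad. Then A = (D²/8)(θ − sin θ) = 1.052 m² and P = Dθ/2 = 2.572 m. Hydraulic radius R = A/P = 1.052/2.572 = 0.4088 m. Q_A = (1/0.016)·1.052·0.4088^(2/3)·√0.0004 = 0.7241 m³/s.
Channel B: For a circular section of diameter D = 2.96 m at depth y = 0.898 m, the central angle is θ = 2 arccos(1 − 2y/D) = 2.333 rad. Then A = (D²/8)(θ − sin θ) = 1.763 m² and P = Dθ/2 = 3.453 m. Hydraulic radius R = A/P = 1.763/3.453 = 0.5107 m. Q_B = (1/0.016)·1.763·0.5107^(2/3)·√0.0004 = 1.408 m³/s.
The larger discharge is 1.408 m³/s and the smaller is 0.7241 m³/s; the ratio is 1.94.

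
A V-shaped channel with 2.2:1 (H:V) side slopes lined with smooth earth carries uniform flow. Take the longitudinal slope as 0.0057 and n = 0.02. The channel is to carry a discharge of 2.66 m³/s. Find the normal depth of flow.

y_n = 0.794 m

Manning's equation rearranged: A R^(2/3) = nQ / (1·√S) = 0.02 × 2.66 / (√0.0057) = 0.7047.
Trying y = 0.653 m: A R^(2/3) = 0.4178 — too small.
Trying y = 0.955 m: A R^(2/3) = 1.151 — too large.
Trying y = 0.794 m: A R^(2/3) = 0.7037 — ≈ 0.7047.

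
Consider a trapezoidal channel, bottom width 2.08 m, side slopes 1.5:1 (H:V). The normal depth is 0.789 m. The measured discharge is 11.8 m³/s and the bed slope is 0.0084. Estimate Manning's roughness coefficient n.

n = 0.013

With bottom width b = 2.08 m and side slope z = 1.5: A = (b + zy)y = (2.08 + 1.5×0.789)×0.789 = 2.575 m²; P = b + 2y√(1+z²) = 2.08 + 2×0.789×1.803 = 4.925 m.
Hydraulic radius R = A/P = 2.575/4.925 = 0.5228 m.
Rearranging Manning's equation: n = (1/Q) A R^(2/3) S^(1/2) = (1/11.8) × 2.575 × 0.5228^(2/3) × √0.0084 = 0.013.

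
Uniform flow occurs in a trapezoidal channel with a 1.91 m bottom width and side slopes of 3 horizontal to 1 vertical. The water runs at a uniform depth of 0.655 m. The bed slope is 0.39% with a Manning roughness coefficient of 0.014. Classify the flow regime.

supercritical

With bottom width b = 1.91 m and side slope z = 3: A = (b + zy)y = (1.91 + 3×0.655)×0.655 = 2.538 m²; P = b + 2y√(1+z²) = 1.91 + 2×0.655×3.162 = 6.053 m.
Hydraulic radius R = A/P = 2.538/6.053 = 0.4193 m.
V = (1/n) R^(2/3) √S = (1/0.014) × 0.4193^(2/3) × √0.0039 = 2.499 m/s. Hydraulic depth D_h = A/T = 2.538/5.84 = 0.4346 m.
Froude number Fr = V/√(g·D_h) = 2.499/√(9.81×0.4346) = 1.21, which is greater than 1, so the flow is supercritical.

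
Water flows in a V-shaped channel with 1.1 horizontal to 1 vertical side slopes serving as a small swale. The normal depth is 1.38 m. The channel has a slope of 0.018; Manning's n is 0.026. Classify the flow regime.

supercritical

For a triangular section with side slope z = 1.1: A = zy² = 1.1×1.38² = 2.095 m²; P = 2y√(1+z²) = 2×1.38×1.487 = 4.103 m.
Hydraulic radius R = A/P = 2.095/4.103 = 0.5106 m.
V = (1/n) R^(2/3) √S = (1/0.026) × 0.5106^(2/3) × √0.018 = 3.296 m/s. Hydraulic depth D_h = A/T = 2.095/3.036 = 0.69 m.
Froude number Fr = V/√(g·D_h) = 3.296/√(9.81×0.69) = 1.27, which is greater than 1, so the flow is supercritical.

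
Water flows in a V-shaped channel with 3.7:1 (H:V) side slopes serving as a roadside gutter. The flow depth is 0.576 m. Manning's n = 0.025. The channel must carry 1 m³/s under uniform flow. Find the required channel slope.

S = 0.00229

For a triangular section with side slope z = 3.7: A = zy² = 3.7×0.576² = 1.228 m²; P = 2y√(1+z²) = 2×0.576×3.833 = 4.415 m.
Hydraulic radius R = A/P = 1.228/4.415 = 0.278 m.
From Manning's equation, S = [nQ / (1 A R^(2/3))]² = [0.025 × 1 / (1 × 1.228 × 0.278^(2/3))]² = 0.00229.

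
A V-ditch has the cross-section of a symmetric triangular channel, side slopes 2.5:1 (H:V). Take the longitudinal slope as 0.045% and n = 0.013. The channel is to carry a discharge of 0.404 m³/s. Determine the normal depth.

Manning's equation rearranged: A R^(2/3) = nQ / (1·√S) = 0.013 × 0.404 / (√0.00045) = 0.2476.
At y = 0.397 m: A R^(2/3) = 0.1276 — too small.
At y = 0.626 m: A R^(2/3) = 0.4298 — too large.
At y = 0.509 m: A R^(2/3) = 0.2476 — ≈ 0.2476.

y_n = 0.509 m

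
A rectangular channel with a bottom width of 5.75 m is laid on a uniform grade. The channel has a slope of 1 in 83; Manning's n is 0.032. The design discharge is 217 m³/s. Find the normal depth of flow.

y_n = 6.87 m

Manning's equation rearranged: A R^(2/3) = nQ / (1·√S) = 0.032 × 217 / (√0.01205) = 63.26.
Try y = 5 m: A R^(2/3) = 42.94 — short.
Try y = 6.87 m: A R^(2/3) = 63.27 — matches.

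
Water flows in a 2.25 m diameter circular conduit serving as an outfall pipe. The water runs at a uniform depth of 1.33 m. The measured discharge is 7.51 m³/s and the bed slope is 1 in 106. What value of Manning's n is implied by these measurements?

For a circular section of diameter D = 2.25 m at depth y = 1.33 m, the central angle is θ = 2 arccos(1 − 2y/D) = 3.508 rad. Then A = (D²/8)(θ − sin θ) = 2.447 m² and P = Dθ/2 = 3.947 m.
Hydraulic radius R = A/P = 2.447/3.947 = 0.62 m.
Rearranging Manning's equation: n = (1/Q) A R^(2/3) S^(1/2) = (1/7.51) × 2.447 × 0.62^(2/3) × √0.009434 = 0.023.

n = 0.023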